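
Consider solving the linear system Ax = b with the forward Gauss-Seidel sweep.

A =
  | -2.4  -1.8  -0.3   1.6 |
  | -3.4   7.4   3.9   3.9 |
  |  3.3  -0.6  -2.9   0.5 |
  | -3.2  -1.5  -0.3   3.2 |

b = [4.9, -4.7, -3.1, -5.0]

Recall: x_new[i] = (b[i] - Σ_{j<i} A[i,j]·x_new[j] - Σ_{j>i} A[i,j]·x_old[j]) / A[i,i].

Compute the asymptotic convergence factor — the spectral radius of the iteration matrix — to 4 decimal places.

Let D = diag(-2.4, 7.4, -2.9, 3.2); L, U the strict triangles.
T_GS = -(D+L)⁻¹U: row 0 first, T[0,2] = -(-0.3)/(-2.4) = -0.1250; later rows by forward substitution.
  T[0,:] = [+0.0000 -0.7500 -0.1250 +0.6667]
  T[1,:] = [+0.0000 -0.3446 -0.5845 -0.2207]
  T[2,:] = [+0.0000 -0.7822 -0.0213 +0.9767]
  T[3,:] = [+0.0000 -0.9849 -0.4010 +0.6548]
|λ(T)| sorted: 0.9252, 0.4843, 0.1521, 0.0000.
ρ(T) = max|λ| = 0.9252; 0.9252 < 1: convergent.

0.9252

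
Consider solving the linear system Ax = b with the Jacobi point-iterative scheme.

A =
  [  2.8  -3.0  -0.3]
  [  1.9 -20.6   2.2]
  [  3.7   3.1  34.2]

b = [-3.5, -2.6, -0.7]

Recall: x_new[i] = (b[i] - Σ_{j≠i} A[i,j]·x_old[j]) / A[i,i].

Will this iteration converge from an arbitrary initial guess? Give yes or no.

Let D = diag(2.8, -20.6, 34.2); L, U the strict triangles.
T_J = -D⁻¹(L+U): T[1,0] = -(1.9)/(-20.6) = +0.0922; T[1,1] = 0.
  T[0,:] = [+0.0000 +1.0714 +0.1071]
  T[1,:] = [+0.0922 +0.0000 +0.1068]
  T[2,:] = [-0.1082 -0.0906 +0.0000]
|roots of det(T-λI)|: 0.3412, 0.1972, 0.1972.
ρ(T) = max|λ| = 0.3412; 0.3412 < 1: convergent.

yes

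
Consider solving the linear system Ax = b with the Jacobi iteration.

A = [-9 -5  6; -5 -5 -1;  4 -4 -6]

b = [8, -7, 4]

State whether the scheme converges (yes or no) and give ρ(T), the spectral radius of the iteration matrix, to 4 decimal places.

Split A = D + L + U, D = diag(-9, -5, -6).
Jacobi T = -D⁻¹(L+U): T[0,1] = -(-5)/(-9) = -0.5556; T[0,0] = 0.
  T[0,:] = [+0.0000 -0.5556 +0.6667]
  T[1,:] = [-1.0000 +0.0000 -0.2000]
  T[2,:] = [+0.6667 -0.6667 +0.0000]
|λ(T)| sorted: 1.2449, 0.6454, 0.6454.
ρ = 1.2449; 1.2449 > 1: divergent.

no, ρ = 1.2449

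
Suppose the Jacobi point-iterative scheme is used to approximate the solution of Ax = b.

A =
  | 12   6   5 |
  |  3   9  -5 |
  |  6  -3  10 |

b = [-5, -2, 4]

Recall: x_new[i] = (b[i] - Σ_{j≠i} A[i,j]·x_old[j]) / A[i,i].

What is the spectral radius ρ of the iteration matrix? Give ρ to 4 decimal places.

0.9023

Let D = diag(12, 9, 10); L, U the strict triangles.
T_J = -D⁻¹(L+U): T[2,1] = -(-3)/(10) = +0.3000; T[2,2] = 0.
  T[0,:] = [+0.0000  -0.5000  -0.4167]
  T[1,:] = [-0.3333  +0.0000  +0.5556]
  T[2,:] = [-0.6000  +0.3000  +0.0000]
|λ(T)| sorted: 0.9023, 0.4805, 0.4805.
ρ(T) = max|λ| = 0.9023; 0.9023 < 1, so it converges for any x₀.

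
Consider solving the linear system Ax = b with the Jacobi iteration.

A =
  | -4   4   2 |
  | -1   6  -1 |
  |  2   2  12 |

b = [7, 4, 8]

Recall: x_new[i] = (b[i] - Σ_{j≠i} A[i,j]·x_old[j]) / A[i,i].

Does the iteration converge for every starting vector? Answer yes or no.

A = D + L + U where D = diag(-4, 6, 12).
Jacobi: T = -D⁻¹(L+U), T[2,0] = -(2)/(12) = -0.1667; T[2,2] = 0.
  T[0,:] = [+0.0000 +1.0000 +0.5000]
  T[1,:] = [+0.1667 +0.0000 +0.1667]
  T[2,:] = [-0.1667 -0.1667 +0.0000]
|roots of det(T-λI)|: 0.3997, 0.3229, 0.3229.
ρ(T) = max|λ| = 0.3997; 0.3997 < 1, so it converges for any x₀.

yes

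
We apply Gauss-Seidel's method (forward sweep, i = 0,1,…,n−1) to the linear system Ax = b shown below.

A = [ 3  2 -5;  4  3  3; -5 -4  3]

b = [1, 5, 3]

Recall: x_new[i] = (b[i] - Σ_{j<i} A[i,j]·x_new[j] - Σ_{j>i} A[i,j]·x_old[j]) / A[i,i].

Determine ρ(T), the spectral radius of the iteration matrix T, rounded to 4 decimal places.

Write A = D+L+U with D = diag(3, 3, 3).
GS T = -(D+L)⁻¹U: row 0 first, T[0,2] = -(-5)/(3) = +1.6667; later rows by forward substitution.
  T[0,:] = [+0.0000 -0.6667 +1.6667]
  T[1,:] = [+0.0000 +0.8889 -3.2222]
  T[2,:] = [+0.0000 +0.0741 -1.5185]
|eigenvalues of T|: 1.4149, 0.7853, 0.0000.
spectral radius ρ = 1.4149; 1.4149 > 1 ⇒ diverges.

1.4149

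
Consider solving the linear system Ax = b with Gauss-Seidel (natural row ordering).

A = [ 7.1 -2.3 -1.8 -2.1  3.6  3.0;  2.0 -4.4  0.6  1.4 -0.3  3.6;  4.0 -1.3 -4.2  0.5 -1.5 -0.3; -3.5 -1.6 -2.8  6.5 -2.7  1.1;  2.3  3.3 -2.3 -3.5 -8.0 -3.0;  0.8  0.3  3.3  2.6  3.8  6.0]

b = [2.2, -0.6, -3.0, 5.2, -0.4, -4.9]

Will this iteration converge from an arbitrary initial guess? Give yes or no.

no

A = D + L + U where D = diag(7.1, -4.4, -4.2, 6.5, -8, 6).
T_GS = -(D+L)⁻¹U: row 0 first, T[0,2] = -(-1.8)/(7.1) = +0.2535; later rows by forward substitution.
  T[0,:] = [+0.0000  +0.3239  +0.2535  +0.2958  -0.5070  -0.4225]
  T[1,:] = [+0.0000  +0.1472  +0.2516  +0.4526  -0.2987  +0.6261]
  T[2,:] = [+0.0000  +0.2629  +0.1636  +0.2606  -0.7476  -0.6676]
  T[3,:] = [+0.0000  +0.3239  +0.2689  +0.3830  -0.2532  -0.5302]
  T[4,:] = [+0.0000  -0.0634  +0.0120  +0.0293  +0.0567  +0.1857]
  T[5,:] = [+0.0000  -0.2954  -0.2605  -0.3899  +0.5675  +0.5044]
|λ(T)| sorted: 1.2438, 0.2186, 0.1301, 0.1301, 0.0237, 0.0000.
spectral radius ρ = 1.2438; 1.2438 > 1: divergent.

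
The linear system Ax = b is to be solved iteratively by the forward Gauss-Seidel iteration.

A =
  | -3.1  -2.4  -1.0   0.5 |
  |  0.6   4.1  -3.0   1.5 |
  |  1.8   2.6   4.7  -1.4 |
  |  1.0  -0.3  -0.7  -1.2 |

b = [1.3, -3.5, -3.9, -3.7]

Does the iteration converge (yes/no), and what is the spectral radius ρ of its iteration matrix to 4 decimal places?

yes, ρ = 0.8694

Diagonal D = diag(-3.1, 4.1, 4.7, -1.2); L, U strict lower/upper.
Gauss-Seidel: T = -(D+L)⁻¹U, row 0 first, T[0,2] = -(-1)/(-3.1) = -0.3226; later rows by forward substitution.
  T[0,:] = [+0.0000 -0.7742 -0.3226 +0.1613]
  T[1,:] = [+0.0000 +0.1133 +0.7789 -0.3895]
  T[2,:] = [+0.0000 +0.2338 -0.3073 +0.4515]
  T[3,:] = [+0.0000 -0.8099 -0.2843 -0.0316]
|λ(T)| sorted: 0.8694, 0.4022, 0.4022, 0.0000.
spectral radius ρ = 0.8694; 0.8694 < 1: convergent.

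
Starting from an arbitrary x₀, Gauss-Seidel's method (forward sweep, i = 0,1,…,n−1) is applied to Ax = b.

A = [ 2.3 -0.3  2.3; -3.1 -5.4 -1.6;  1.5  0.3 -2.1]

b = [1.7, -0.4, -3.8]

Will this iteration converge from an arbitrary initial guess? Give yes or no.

Split A = D + L + U, D = diag(2.3, -5.4, -2.1).
GS T = -(D+L)⁻¹U: row 0 first, T[0,2] = -(2.3)/(2.3) = -1.0000; later rows by forward substitution.
  T[0,:] = [+0.0000  +0.1304  -1.0000]
  T[1,:] = [+0.0000  -0.0749  +0.2778]
  T[2,:] = [+0.0000  +0.0825  -0.6746]
|roots of det(T-λI)|: 0.7106, 0.0388, 0.0000.
ρ(T) = max|λ| = 0.7106; 0.7106 < 1 ⇒ converges.

yes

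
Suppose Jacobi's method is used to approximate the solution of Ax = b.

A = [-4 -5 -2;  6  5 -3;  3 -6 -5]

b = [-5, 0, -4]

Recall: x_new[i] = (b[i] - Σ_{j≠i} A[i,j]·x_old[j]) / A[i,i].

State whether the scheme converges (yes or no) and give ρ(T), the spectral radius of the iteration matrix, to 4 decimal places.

no, ρ = 1.2047

Diagonal D = diag(-4, 5, -5); L, U strict lower/upper.
Jacobi: T = -D⁻¹(L+U), T[0,1] = -(-5)/(-4) = -1.2500; T[0,0] = 0.
  T[0,:] = [+0.0000, -1.2500, -0.5000]
  T[1,:] = [-1.2000, +0.0000, +0.6000]
  T[2,:] = [+0.6000, -1.2000, +0.0000]
|eigenvalues of T|: 1.2047, 0.9855, 0.9855.
ρ = 1.2047; 1.2047 > 1: divergent.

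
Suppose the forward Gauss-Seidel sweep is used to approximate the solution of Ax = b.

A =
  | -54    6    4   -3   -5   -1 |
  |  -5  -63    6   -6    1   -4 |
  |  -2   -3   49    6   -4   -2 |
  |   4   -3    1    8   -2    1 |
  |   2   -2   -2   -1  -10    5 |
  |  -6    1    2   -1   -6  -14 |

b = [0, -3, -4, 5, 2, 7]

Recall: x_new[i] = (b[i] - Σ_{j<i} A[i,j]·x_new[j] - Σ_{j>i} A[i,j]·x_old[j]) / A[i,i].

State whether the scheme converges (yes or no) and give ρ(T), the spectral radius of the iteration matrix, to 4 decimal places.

A = D + L + U where D = diag(-54, -63, 49, 8, -10, -14).
T_GS = -(D+L)⁻¹U: row 0 first, T[0,2] = -(4)/(-54) = +0.0741; later rows by forward substitution.
  T[0,:] = [+0.0000 +0.1111 +0.0741 -0.0556 -0.0926 -0.0185]
  T[1,:] = [+0.0000 -0.0088 +0.0894 -0.0908 +0.0232 -0.0620]
  T[2,:] = [+0.0000 +0.0040 +0.0085 -0.1303 +0.0793 +0.0363]
  T[3,:] = [+0.0000 -0.0594 -0.0046 +0.0100 +0.2951 -0.1435]
  T[4,:] = [+0.0000 +0.0291 -0.0043 +0.0321 -0.0685 +0.5158]
  T[5,:] = [+0.0000 -0.0559 -0.0220 -0.0158 +0.0610 -0.2021]
|λ(T)| sorted: 0.3887, 0.1681, 0.1287, 0.1287, 0.0641, 0.0000.
ρ(T) = max|λ| = 0.3887; 0.3887 < 1, so it converges for any x₀.

yes, ρ = 0.3887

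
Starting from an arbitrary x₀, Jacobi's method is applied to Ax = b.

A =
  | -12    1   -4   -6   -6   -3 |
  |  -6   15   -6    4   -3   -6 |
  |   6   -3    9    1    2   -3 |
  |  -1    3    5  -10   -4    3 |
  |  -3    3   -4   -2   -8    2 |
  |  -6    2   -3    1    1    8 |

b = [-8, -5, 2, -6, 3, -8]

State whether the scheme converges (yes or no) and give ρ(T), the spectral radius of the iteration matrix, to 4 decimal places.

no, ρ = 1.1593

Split A = D + L + U, D = diag(-12, 15, 9, -10, -8, 8).
T_J = -D⁻¹(L+U): T[2,3] = -(1)/(9) = -0.1111; T[2,2] = 0.
  T[0,:] = [+0.0000  +0.0833  -0.3333  -0.5000  -0.5000  -0.2500]
  T[1,:] = [+0.4000  +0.0000  +0.4000  -0.2667  +0.2000  +0.4000]
  T[2,:] = [-0.6667  +0.3333  +0.0000  -0.1111  -0.2222  +0.3333]
  T[3,:] = [-0.1000  +0.3000  +0.5000  +0.0000  -0.4000  +0.3000]
  T[4,:] = [-0.3750  +0.3750  -0.5000  -0.2500  +0.0000  +0.2500]
  T[5,:] = [+0.7500  -0.2500  +0.3750  -0.1250  -0.1250  +0.0000]
|eigenvalues of T|: 1.1593, 0.5999, 0.5999, 0.4789, 0.2296, 0.2296.
ρ = 1.1593; 1.1593 > 1: divergent.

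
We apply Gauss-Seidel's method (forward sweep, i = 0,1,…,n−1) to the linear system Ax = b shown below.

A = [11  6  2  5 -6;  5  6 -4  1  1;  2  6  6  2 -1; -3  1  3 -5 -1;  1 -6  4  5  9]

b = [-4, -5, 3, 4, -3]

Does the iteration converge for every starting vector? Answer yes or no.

no

Split A = D + L + U, D = diag(11, 6, 6, -5, 9).
T_GS = -(D+L)⁻¹U: row 0 first, T[0,1] = -(6)/(11) = -0.5455; later rows by forward substitution.
  T[0,:] = [+0.0000  -0.5455  -0.1818  -0.4545  +0.5455]
  T[1,:] = [+0.0000  +0.4545  +0.8182  +0.2121  -0.6212]
  T[2,:] = [+0.0000  -0.2727  -0.7576  -0.3939  +0.6061]
  T[3,:] = [+0.0000  +0.2545  -0.1818  +0.0788  -0.2879]
  T[4,:] = [+0.0000  +0.3434  +1.0034  +0.3232  -0.5842]
eigenvalue magnitudes: 1.2169, 0.1803, 0.1803, 0.0681, 0.0000.
ρ(T) = max|λ| = 1.2169; 1.2169 > 1: divergent.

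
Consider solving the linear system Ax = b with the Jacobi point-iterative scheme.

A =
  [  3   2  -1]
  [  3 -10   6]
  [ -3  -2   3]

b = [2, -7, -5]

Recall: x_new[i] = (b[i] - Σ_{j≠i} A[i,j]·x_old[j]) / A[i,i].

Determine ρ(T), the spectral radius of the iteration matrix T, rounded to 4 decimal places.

0.9419

Split A = D + L + U, D = diag(3, -10, 3).
Jacobi: T = -D⁻¹(L+U), T[2,0] = -(-3)/(3) = +1.0000; T[2,2] = 0.
  T[0,:] = [+0.0000 -0.6667 +0.3333]
  T[1,:] = [+0.3000 +0.0000 +0.6000]
  T[2,:] = [+1.0000 +0.6667 +0.0000]
moduli |λ_i(T)| = 0.9419, 0.5949, 0.5949.
spectral radius ρ = 0.9419; 0.9419 < 1 ⇒ converges.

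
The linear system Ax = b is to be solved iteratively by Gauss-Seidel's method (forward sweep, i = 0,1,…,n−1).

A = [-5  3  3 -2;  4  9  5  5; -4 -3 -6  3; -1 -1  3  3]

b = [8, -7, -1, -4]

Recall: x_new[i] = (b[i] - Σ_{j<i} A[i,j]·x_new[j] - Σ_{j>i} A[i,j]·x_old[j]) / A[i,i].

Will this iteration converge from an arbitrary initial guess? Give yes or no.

no

Write A = D+L+U with D = diag(-5, 9, -6, 3).
Gauss-Seidel: T = -(D+L)⁻¹U, row 0 first, T[0,3] = -(-2)/(-5) = -0.4000; later rows by forward substitution.
  T[0,:] = [+0.0000 +0.6000 +0.6000 -0.4000]
  T[1,:] = [+0.0000 -0.2667 -0.8222 -0.3778]
  T[2,:] = [+0.0000 -0.2667 +0.0111 +0.9556]
  T[3,:] = [+0.0000 +0.3778 -0.0852 -1.2148]
eigenvalue magnitudes: 1.2571, 0.2102, 0.2102, 0.0000.
spectral radius ρ = 1.2571; 1.2571 > 1: divergent.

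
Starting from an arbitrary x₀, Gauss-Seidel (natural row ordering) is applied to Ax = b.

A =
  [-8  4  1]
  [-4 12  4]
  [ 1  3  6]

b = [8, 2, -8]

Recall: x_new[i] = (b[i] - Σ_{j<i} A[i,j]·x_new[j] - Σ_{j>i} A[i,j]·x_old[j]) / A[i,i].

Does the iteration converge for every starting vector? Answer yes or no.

yes

Split A = D + L + U, D = diag(-8, 12, 6).
T_GS = -(D+L)⁻¹U: row 0 first, T[0,2] = -(1)/(-8) = +0.1250; later rows by forward substitution.
  T[0,:] = [+0.0000, +0.5000, +0.1250]
  T[1,:] = [+0.0000, +0.1667, -0.2917]
  T[2,:] = [+0.0000, -0.1667, +0.1250]
|roots of det(T-λI)|: 0.3673, 0.0756, 0.0000.
spectral radius ρ = 0.3673; 0.3673 < 1: convergent.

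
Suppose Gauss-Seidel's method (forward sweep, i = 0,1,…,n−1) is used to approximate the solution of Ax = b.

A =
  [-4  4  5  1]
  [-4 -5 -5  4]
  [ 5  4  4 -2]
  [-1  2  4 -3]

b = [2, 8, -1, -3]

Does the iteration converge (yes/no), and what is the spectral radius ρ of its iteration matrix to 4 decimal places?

A = D + L + U where D = diag(-4, -5, 4, -3).
Gauss-Seidel: T = -(D+L)⁻¹U, row 0 first, T[0,1] = -(4)/(-4) = +1.0000; later rows by forward substitution.
  T[0,:] = [+0.0000, +1.0000, +1.2500, +0.2500]
  T[1,:] = [+0.0000, -0.8000, -2.0000, +0.6000]
  T[2,:] = [+0.0000, -0.4500, +0.4375, -0.4125]
  T[3,:] = [+0.0000, -1.4667, -1.1667, -0.2333]
eigenvalue magnitudes: 1.1401, 0.7414, 0.1972, 0.0000.
spectral radius ρ = 1.1401; 1.1401 > 1, so it fails to converge.

no, ρ = 1.1401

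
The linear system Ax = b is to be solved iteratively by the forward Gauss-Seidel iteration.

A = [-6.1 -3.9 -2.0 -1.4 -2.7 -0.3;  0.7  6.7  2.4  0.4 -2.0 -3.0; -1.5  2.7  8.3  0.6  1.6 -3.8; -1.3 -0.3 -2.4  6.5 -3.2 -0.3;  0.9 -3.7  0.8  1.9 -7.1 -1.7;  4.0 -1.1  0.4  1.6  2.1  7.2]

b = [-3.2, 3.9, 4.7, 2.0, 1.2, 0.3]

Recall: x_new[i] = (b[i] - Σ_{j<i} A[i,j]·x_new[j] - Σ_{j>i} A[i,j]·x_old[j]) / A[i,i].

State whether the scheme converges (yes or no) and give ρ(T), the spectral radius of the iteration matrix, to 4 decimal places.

Let D = diag(-6.1, 6.7, 8.3, 6.5, -7.1, 7.2); L, U the strict triangles.
Gauss-Seidel: T = -(D+L)⁻¹U, row 0 first, T[0,4] = -(-2.7)/(-6.1) = -0.4426; later rows by forward substitution.
  T[0,:] = [+0.0000, -0.6393, -0.3279, -0.2295, -0.4426, -0.0492]
  T[1,:] = [+0.0000, +0.0668, -0.3240, -0.0357, +0.3448, +0.4529]
  T[2,:] = [+0.0000, -0.1373, +0.0461, -0.1021, -0.3849, +0.3016]
  T[3,:] = [+0.0000, -0.1755, -0.0635, -0.0853, +0.2776, +0.1686]
  T[4,:] = [+0.0000, -0.1783, +0.1155, -0.0448, -0.2049, -0.4026]
  T[5,:] = [+0.0000, +0.4640, +0.1105, +0.1597, +0.3180, +0.1597]
eigenvalue magnitudes: 0.5803, 0.3979, 0.3979, 0.1086, 0.1086, 0.0000.
ρ = 0.5803; 0.5803 < 1, so it converges for any x₀.

yes, ρ = 0.5803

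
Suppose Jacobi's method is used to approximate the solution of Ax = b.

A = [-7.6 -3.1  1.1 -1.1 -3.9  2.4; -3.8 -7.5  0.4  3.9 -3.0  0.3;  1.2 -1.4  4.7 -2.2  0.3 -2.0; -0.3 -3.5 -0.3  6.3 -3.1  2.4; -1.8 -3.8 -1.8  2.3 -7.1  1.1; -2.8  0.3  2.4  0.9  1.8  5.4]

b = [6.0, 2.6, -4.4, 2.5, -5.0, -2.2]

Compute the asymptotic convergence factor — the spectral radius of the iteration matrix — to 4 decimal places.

1.1422

Let D = diag(-7.6, -7.5, 4.7, 6.3, -7.1, 5.4); L, U the strict triangles.
T_J = -D⁻¹(L+U): T[5,4] = -(1.8)/(5.4) = -0.3333; T[5,5] = 0.
  T[0,:] = [+0.0000 -0.4079 +0.1447 -0.1447 -0.5132 +0.3158]
  T[1,:] = [-0.5067 +0.0000 +0.0533 +0.5200 -0.4000 +0.0400]
  T[2,:] = [-0.2553 +0.2979 +0.0000 +0.4681 -0.0638 +0.4255]
  T[3,:] = [+0.0476 +0.5556 +0.0476 +0.0000 +0.4921 -0.3810]
  T[4,:] = [-0.2535 -0.5352 -0.2535 +0.3239 +0.0000 +0.1549]
  T[5,:] = [+0.5185 -0.0556 -0.4444 -0.1667 -0.3333 +0.0000]
|λ(T)| sorted: 1.1422, 0.7389, 0.7389, 0.5062, 0.5062, 0.0126.
spectral radius ρ = 1.1422; 1.1422 > 1: divergent.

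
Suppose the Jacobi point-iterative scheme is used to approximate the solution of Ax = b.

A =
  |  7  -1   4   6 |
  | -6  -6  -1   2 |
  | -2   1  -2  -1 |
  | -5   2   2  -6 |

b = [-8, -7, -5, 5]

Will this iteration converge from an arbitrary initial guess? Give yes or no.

no

Split A = D + L + U, D = diag(7, -6, -2, -6).
Jacobi T = -D⁻¹(L+U): T[3,0] = -(-5)/(-6) = -0.8333; T[3,3] = 0.
  T[0,:] = [+0.0000 +0.1429 -0.5714 -0.8571]
  T[1,:] = [-1.0000 +0.0000 -0.1667 +0.3333]
  T[2,:] = [-1.0000 +0.5000 +0.0000 -0.5000]
  T[3,:] = [-0.8333 +0.3333 +0.3333 +0.0000]
moduli |λ_i(T)| = 1.2524, 0.7185, 0.7185, 0.0399.
ρ(T) = max|λ| = 1.2524; 1.2524 > 1: divergent.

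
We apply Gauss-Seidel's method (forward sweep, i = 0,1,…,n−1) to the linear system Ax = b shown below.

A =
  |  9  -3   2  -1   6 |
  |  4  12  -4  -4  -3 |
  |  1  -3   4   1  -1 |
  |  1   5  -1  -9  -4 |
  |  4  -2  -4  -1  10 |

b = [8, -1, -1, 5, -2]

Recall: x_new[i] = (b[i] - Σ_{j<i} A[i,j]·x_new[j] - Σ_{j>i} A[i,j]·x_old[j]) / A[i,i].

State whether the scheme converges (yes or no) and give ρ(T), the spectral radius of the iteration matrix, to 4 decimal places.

yes, ρ = 0.8410

Let D = diag(9, 12, 4, -9, 10); L, U the strict triangles.
GS T = -(D+L)⁻¹U: row 0 first, T[0,2] = -(2)/(9) = -0.2222; later rows by forward substitution.
  T[0,:] = [+0.0000 +0.3333 -0.2222 +0.1111 -0.6667]
  T[1,:] = [+0.0000 -0.1111 +0.4074 +0.2963 +0.4722]
  T[2,:] = [+0.0000 -0.1667 +0.3611 -0.0556 +0.7708]
  T[3,:] = [+0.0000 -0.0062 +0.1615 +0.1831 -0.3418]
  T[4,:] = [+0.0000 -0.2228 +0.3310 +0.0109 +0.6353]
eigenvalue magnitudes: 0.8410, 0.2380, 0.1571, 0.1571, 0.0000.
ρ(T) = max|λ| = 0.8410; 0.8410 < 1, so it converges for any x₀.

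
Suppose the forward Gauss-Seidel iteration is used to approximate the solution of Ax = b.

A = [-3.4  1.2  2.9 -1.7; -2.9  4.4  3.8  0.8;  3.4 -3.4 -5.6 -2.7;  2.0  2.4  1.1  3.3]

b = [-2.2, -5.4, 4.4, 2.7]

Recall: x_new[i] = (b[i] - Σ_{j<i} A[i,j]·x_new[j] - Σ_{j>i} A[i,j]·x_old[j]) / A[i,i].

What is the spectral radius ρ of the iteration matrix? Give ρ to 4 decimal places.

1.3439

Write A = D+L+U with D = diag(-3.4, 4.4, -5.6, 3.3).
GS T = -(D+L)⁻¹U: row 0 first, T[0,2] = -(2.9)/(-3.4) = +0.8529; later rows by forward substitution.
  T[0,:] = [+0.0000, +0.3529, +0.8529, -0.5000]
  T[1,:] = [+0.0000, +0.2326, -0.3015, -0.5114]
  T[2,:] = [+0.0000, +0.0731, +0.7009, -0.4752]
  T[3,:] = [+0.0000, -0.4074, -0.5313, +0.8333]
|λ(T)| sorted: 1.3439, 0.5447, 0.1217, 0.0000.
ρ(T) = max|λ| = 1.3439; 1.3439 > 1, so it fails to converge.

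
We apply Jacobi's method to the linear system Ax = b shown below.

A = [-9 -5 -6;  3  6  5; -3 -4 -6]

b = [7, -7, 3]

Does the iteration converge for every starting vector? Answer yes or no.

no

A = D + L + U where D = diag(-9, 6, -6).
Jacobi: T = -D⁻¹(L+U), T[1,2] = -(5)/(6) = -0.8333; T[1,1] = 0.
  T[0,:] = [+0.0000, -0.5556, -0.6667]
  T[1,:] = [-0.5000, +0.0000, -0.8333]
  T[2,:] = [-0.5000, -0.6667, +0.0000]
|roots of det(T-λI)|: 1.2382, 0.7489, 0.4893.
ρ(T) = max|λ| = 1.2382; 1.2382 > 1, so it fails to converge.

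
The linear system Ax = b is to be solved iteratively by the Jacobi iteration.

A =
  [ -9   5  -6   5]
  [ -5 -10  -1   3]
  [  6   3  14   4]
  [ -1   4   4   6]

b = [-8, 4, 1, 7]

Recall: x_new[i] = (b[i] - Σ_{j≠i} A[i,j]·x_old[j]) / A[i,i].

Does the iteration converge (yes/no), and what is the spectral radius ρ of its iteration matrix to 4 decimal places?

yes, ρ = 0.8776

A = D + L + U where D = diag(-9, -10, 14, 6).
Jacobi: T = -D⁻¹(L+U), T[1,3] = -(3)/(-10) = +0.3000; T[1,1] = 0.
  T[0,:] = [+0.0000, +0.5556, -0.6667, +0.5556]
  T[1,:] = [-0.5000, +0.0000, -0.1000, +0.3000]
  T[2,:] = [-0.4286, -0.2143, +0.0000, -0.2857]
  T[3,:] = [+0.1667, -0.6667, -0.6667, +0.0000]
moduli |λ_i(T)| = 0.8776, 0.6822, 0.6822, 0.4246.
spectral radius ρ = 0.8776; 0.8776 < 1, so it converges for any x₀.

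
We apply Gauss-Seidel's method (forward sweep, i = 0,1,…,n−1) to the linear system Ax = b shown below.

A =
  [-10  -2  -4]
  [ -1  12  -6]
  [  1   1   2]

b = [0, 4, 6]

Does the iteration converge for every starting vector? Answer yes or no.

yes

Let D = diag(-10, 12, 2); L, U the strict triangles.
Gauss-Seidel: T = -(D+L)⁻¹U, row 0 first, T[0,1] = -(-2)/(-10) = -0.2000; later rows by forward substitution.
  T[0,:] = [+0.0000  -0.2000  -0.4000]
  T[1,:] = [+0.0000  -0.0167  +0.4667]
  T[2,:] = [+0.0000  +0.1083  -0.0333]
moduli |λ_i(T)| = 0.2500, 0.2000, 0.0000.
ρ = 0.2500; 0.2500 < 1, so it converges for any x₀.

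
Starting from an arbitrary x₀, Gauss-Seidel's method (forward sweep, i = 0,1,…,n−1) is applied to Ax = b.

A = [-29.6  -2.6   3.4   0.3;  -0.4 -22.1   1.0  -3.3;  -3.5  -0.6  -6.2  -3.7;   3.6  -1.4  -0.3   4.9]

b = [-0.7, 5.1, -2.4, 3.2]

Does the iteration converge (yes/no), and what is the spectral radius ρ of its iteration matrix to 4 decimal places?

Diagonal D = diag(-29.6, -22.1, -6.2, 4.9); L, U strict lower/upper.
Gauss-Seidel: T = -(D+L)⁻¹U, row 0 first, T[0,3] = -(0.3)/(-29.6) = +0.0101; later rows by forward substitution.
  T[0,:] = [+0.0000, -0.0878, +0.1149, +0.0101]
  T[1,:] = [+0.0000, +0.0016, +0.0432, -0.1495]
  T[2,:] = [+0.0000, +0.0494, -0.0690, -0.5880]
  T[3,:] = [+0.0000, +0.0680, -0.0763, -0.0862]
moduli |λ_i(T)| = 0.2845, 0.0783, 0.0783, 0.0000.
spectral radius ρ = 0.2845; 0.2845 < 1: convergent.

yes, ρ = 0.2845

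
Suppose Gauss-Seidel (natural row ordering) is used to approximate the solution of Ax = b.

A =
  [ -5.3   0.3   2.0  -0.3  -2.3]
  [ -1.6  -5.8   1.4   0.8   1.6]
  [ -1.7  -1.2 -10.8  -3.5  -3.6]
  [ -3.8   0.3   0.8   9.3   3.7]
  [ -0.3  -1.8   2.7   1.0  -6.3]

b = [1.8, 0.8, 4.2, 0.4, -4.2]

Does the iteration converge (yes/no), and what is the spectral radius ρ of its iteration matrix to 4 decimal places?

yes, ρ = 0.5338

Diagonal D = diag(-5.3, -5.8, -10.8, 9.3, -6.3); L, U strict lower/upper.
Gauss-Seidel: T = -(D+L)⁻¹U, row 0 first, T[0,2] = -(2)/(-5.3) = +0.3774; later rows by forward substitution.
  T[0,:] = [+0.0000  +0.0566  +0.3774  -0.0566  -0.4340]
  T[1,:] = [+0.0000  -0.0156  +0.1373  +0.1535  +0.3956]
  T[2,:] = [+0.0000  -0.0072  -0.0747  -0.3322  -0.3090]
  T[3,:] = [+0.0000  +0.0242  +0.1562  +0.0005  -0.5613]
  T[4,:] = [+0.0000  +0.0025  -0.0644  -0.1835  -0.3139]
eigenvalue magnitudes: 0.5338, 0.1577, 0.1577, 0.0063, 0.0000.
spectral radius ρ = 0.5338; 0.5338 < 1: convergent.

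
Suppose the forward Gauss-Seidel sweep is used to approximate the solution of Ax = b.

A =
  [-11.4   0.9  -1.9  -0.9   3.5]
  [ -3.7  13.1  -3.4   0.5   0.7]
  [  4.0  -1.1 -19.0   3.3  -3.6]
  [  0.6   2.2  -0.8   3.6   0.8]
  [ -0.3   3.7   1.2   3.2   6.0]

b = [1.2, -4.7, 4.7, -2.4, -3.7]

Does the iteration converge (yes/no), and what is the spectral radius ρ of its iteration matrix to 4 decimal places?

Let D = diag(-11.4, 13.1, -19, 3.6, 6); L, U the strict triangles.
T_GS = -(D+L)⁻¹U: row 0 first, T[0,3] = -(-0.9)/(-11.4) = -0.0789; later rows by forward substitution.
  T[0,:] = [+0.0000  +0.0789  -0.1667  -0.0789  +0.3070]
  T[1,:] = [+0.0000  +0.0223  +0.2125  -0.0605  +0.0333]
  T[2,:] = [+0.0000  +0.0153  -0.0474  +0.1606  -0.1268]
  T[3,:] = [+0.0000  -0.0234  -0.1126  +0.0858  -0.3219]
  T[4,:] = [+0.0000  -0.0004  -0.0698  -0.0445  +0.1919]
|roots of det(T-λI)|: 0.2977, 0.1127, 0.1127, 0.0105, 0.0000.
ρ(T) = max|λ| = 0.2977; 0.2977 < 1: convergent.

yes, ρ = 0.2977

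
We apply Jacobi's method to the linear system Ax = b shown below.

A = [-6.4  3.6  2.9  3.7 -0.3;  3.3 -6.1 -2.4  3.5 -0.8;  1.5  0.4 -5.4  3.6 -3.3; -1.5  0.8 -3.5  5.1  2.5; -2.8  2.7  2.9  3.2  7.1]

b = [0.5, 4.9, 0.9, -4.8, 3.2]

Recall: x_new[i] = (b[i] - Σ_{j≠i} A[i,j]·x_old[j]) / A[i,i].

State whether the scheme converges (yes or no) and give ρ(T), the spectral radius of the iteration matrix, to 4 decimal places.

no, ρ = 1.2596

Diagonal D = diag(-6.4, -6.1, -5.4, 5.1, 7.1); L, U strict lower/upper.
T_J = -D⁻¹(L+U): T[1,0] = -(3.3)/(-6.1) = +0.5410; T[1,1] = 0.
  T[0,:] = [+0.0000, +0.5625, +0.4531, +0.5781, -0.0469]
  T[1,:] = [+0.5410, +0.0000, -0.3934, +0.5738, -0.1311]
  T[2,:] = [+0.2778, +0.0741, +0.0000, +0.6667, -0.6111]
  T[3,:] = [+0.2941, -0.1569, +0.6863, +0.0000, -0.4902]
  T[4,:] = [+0.3944, -0.3803, -0.4085, -0.4507, +0.0000]
|λ(T)| sorted: 1.2596, 0.9364, 0.4476, 0.3859, 0.2615.
ρ(T) = max|λ| = 1.2596; 1.2596 > 1: divergent.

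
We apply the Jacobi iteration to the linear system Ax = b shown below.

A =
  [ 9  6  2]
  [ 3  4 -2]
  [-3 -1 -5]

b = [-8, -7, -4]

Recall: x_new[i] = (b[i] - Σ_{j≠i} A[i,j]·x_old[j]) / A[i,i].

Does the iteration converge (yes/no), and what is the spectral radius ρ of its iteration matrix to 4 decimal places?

A = D + L + U where D = diag(9, 4, -5).
T_J = -D⁻¹(L+U): T[0,2] = -(2)/(9) = -0.2222; T[0,0] = 0.
  T[0,:] = [+0.0000  -0.6667  -0.2222]
  T[1,:] = [-0.7500  +0.0000  +0.5000]
  T[2,:] = [-0.6000  -0.2000  +0.0000]
|eigenvalues of T|: 0.8536, 0.4419, 0.4419.
ρ(T) = max|λ| = 0.8536; 0.8536 < 1: convergent.

yes, ρ = 0.8536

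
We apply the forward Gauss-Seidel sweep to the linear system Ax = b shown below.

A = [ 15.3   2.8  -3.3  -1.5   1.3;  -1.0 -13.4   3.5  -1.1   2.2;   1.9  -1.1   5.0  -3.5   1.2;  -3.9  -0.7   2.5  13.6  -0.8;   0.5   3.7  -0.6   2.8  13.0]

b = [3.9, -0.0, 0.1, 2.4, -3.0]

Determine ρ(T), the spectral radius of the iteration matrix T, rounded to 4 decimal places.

Let D = diag(15.3, -13.4, 5, 13.6, 13); L, U the strict triangles.
GS T = -(D+L)⁻¹U: row 0 first, T[0,2] = -(-3.3)/(15.3) = +0.2157; later rows by forward substitution.
  T[0,:] = [+0.0000  -0.1830  +0.2157  +0.0980  -0.0850]
  T[1,:] = [+0.0000  +0.0137  +0.2451  -0.0894  +0.1705]
  T[2,:] = [+0.0000  +0.0725  -0.0280  +0.6431  -0.1702]
  T[3,:] = [+0.0000  -0.0651  +0.0796  -0.0947  +0.0745]
  T[4,:] = [+0.0000  +0.0205  -0.0965  +0.0718  -0.0692]
eigenvalue magnitudes: 0.4430, 0.1546, 0.1546, 0.0072, 0.0000.
spectral radius ρ = 0.4430; 0.4430 < 1, so it converges for any x₀.

0.4430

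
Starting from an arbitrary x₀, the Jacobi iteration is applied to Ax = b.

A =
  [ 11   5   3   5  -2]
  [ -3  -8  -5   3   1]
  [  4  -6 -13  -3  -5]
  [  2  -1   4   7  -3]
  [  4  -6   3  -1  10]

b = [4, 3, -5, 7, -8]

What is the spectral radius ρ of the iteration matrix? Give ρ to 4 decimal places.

Let D = diag(11, -8, -13, 7, 10); L, U the strict triangles.
T_J = -D⁻¹(L+U): T[4,3] = -(-1)/(10) = +0.1000; T[4,4] = 0.
  T[0,:] = [+0.0000 -0.4545 -0.2727 -0.4545 +0.1818]
  T[1,:] = [-0.3750 +0.0000 -0.6250 +0.3750 +0.1250]
  T[2,:] = [+0.3077 -0.4615 +0.0000 -0.2308 -0.3846]
  T[3,:] = [-0.2857 +0.1429 -0.5714 +0.0000 +0.4286]
  T[4,:] = [-0.4000 +0.6000 -0.3000 +0.1000 +0.0000]
|eigenvalues of T|: 1.2223, 0.5428, 0.4234, 0.4234, 0.1973.
ρ = 1.2223; 1.2223 > 1: divergent.

1.2223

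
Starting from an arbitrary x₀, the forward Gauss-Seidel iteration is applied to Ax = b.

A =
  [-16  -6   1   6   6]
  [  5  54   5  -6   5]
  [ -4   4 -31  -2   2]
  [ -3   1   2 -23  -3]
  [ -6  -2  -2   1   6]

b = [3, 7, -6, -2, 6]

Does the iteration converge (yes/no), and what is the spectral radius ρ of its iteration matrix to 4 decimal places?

yes, ρ = 0.3595

Write A = D+L+U with D = diag(-16, 54, -31, -23, 6).
GS T = -(D+L)⁻¹U: row 0 first, T[0,1] = -(-6)/(-16) = -0.3750; later rows by forward substitution.
  T[0,:] = [+0.0000  -0.3750  +0.0625  +0.3750  +0.3750]
  T[1,:] = [+0.0000  +0.0347  -0.0984  +0.0764  -0.1273]
  T[2,:] = [+0.0000  +0.0529  -0.0208  -0.1030  -0.0003]
  T[3,:] = [+0.0000  +0.0550  -0.0142  -0.0546  -0.1849]
  T[4,:] = [+0.0000  -0.3550  +0.0252  +0.3752  +0.3633]
eigenvalue magnitudes: 0.3595, 0.1443, 0.1443, 0.0390, 0.0000.
ρ = 0.3595; 0.3595 < 1 ⇒ converges.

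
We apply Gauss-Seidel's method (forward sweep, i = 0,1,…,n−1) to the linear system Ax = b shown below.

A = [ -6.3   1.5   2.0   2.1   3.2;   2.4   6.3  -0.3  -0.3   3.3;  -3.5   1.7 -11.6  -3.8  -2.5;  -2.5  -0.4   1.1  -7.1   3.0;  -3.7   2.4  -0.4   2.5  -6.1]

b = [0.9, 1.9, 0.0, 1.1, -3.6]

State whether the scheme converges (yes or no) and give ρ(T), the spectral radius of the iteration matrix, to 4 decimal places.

yes, ρ = 0.8609

Split A = D + L + U, D = diag(-6.3, 6.3, -11.6, -7.1, -6.1).
Gauss-Seidel: T = -(D+L)⁻¹U, row 0 first, T[0,4] = -(3.2)/(-6.3) = +0.5079; later rows by forward substitution.
  T[0,:] = [+0.0000, +0.2381, +0.3175, +0.3333, +0.5079]
  T[1,:] = [+0.0000, -0.0907, -0.0733, -0.0794, -0.7173]
  T[2,:] = [+0.0000, -0.0851, -0.1065, -0.4398, -0.4739]
  T[3,:] = [+0.0000, -0.0919, -0.1242, -0.1810, +0.2107]
  T[4,:] = [+0.0000, -0.2122, -0.2653, -0.2788, -0.4729]
eigenvalue magnitudes: 0.8609, 0.2481, 0.2180, 0.0204, 0.0000.
ρ = 0.8609; 0.8609 < 1 ⇒ converges.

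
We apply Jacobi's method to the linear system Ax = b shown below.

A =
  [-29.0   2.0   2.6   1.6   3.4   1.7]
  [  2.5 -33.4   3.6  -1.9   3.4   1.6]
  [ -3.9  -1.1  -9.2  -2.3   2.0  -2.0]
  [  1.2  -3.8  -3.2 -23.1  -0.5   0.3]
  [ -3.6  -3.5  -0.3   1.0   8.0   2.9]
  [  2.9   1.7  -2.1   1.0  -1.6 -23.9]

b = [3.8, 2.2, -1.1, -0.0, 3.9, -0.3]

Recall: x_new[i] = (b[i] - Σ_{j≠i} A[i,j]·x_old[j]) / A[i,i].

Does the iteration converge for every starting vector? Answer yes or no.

yes

Split A = D + L + U, D = diag(-29, -33.4, -9.2, -23.1, 8, -23.9).
Jacobi T = -D⁻¹(L+U): T[2,5] = -(-2)/(-9.2) = -0.2174; T[2,2] = 0.
  T[0,:] = [+0.0000  +0.0690  +0.0897  +0.0552  +0.1172  +0.0586]
  T[1,:] = [+0.0749  +0.0000  +0.1078  -0.0569  +0.1018  +0.0479]
  T[2,:] = [-0.4239  -0.1196  +0.0000  -0.2500  +0.2174  -0.2174]
  T[3,:] = [+0.0519  -0.1645  -0.1385  +0.0000  -0.0216  +0.0130]
  T[4,:] = [+0.4500  +0.4375  +0.0375  -0.1250  +0.0000  -0.3625]
  T[5,:] = [+0.1213  +0.0711  -0.0879  +0.0418  -0.0669  +0.0000]
|eigenvalues of T|: 0.4033, 0.3148, 0.3148, 0.2348, 0.1469, 0.0423.
ρ = 0.4033; 0.4033 < 1: convergent.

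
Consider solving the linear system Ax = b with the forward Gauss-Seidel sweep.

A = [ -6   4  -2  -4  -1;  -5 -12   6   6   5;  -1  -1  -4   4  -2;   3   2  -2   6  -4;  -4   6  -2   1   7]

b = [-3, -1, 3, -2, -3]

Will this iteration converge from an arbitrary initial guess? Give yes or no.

no

Split A = D + L + U, D = diag(-6, -12, -4, 6, 7).
Gauss-Seidel: T = -(D+L)⁻¹U, row 0 first, T[0,4] = -(-1)/(-6) = -0.1667; later rows by forward substitution.
  T[0,:] = [+0.0000  +0.6667  -0.3333  -0.6667  -0.1667]
  T[1,:] = [+0.0000  -0.2778  +0.6389  +0.7778  +0.4861]
  T[2,:] = [+0.0000  -0.0972  -0.0764  +0.9722  -0.5799]
  T[3,:] = [+0.0000  -0.2731  -0.0718  +0.3981  +0.3947]
  T[4,:] = [+0.0000  +0.6303  -0.7497  -0.8267  -0.7340]
|λ(T)| sorted: 1.3519, 0.7697, 0.7697, 0.1586, 0.0000.
ρ(T) = max|λ| = 1.3519; 1.3519 > 1 ⇒ diverges.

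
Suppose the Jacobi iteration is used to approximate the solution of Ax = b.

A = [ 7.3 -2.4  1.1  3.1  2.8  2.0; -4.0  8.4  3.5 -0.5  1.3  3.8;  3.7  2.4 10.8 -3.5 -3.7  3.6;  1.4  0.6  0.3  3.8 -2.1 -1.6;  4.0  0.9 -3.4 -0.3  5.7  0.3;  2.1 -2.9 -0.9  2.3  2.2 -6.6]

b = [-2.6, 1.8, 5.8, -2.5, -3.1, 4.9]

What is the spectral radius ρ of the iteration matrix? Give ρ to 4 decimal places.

1.3063

A = D + L + U where D = diag(7.3, 8.4, 10.8, 3.8, 5.7, -6.6).
T_J = -D⁻¹(L+U): T[3,1] = -(0.6)/(3.8) = -0.1579; T[3,3] = 0.
  T[0,:] = [+0.0000 +0.3288 -0.1507 -0.4247 -0.3836 -0.2740]
  T[1,:] = [+0.4762 +0.0000 -0.4167 +0.0595 -0.1548 -0.4524]
  T[2,:] = [-0.3426 -0.2222 +0.0000 +0.3241 +0.3426 -0.3333]
  T[3,:] = [-0.3684 -0.1579 -0.0789 +0.0000 +0.5526 +0.4211]
  T[4,:] = [-0.7018 -0.1579 +0.5965 +0.0526 +0.0000 -0.0526]
  T[5,:] = [+0.3182 -0.4394 -0.1364 +0.3485 +0.3333 +0.0000]
|λ(T)| sorted: 1.3063, 0.7715, 0.4480, 0.1642, 0.1642, 0.1406.
ρ = 1.3063; 1.3063 > 1: divergent.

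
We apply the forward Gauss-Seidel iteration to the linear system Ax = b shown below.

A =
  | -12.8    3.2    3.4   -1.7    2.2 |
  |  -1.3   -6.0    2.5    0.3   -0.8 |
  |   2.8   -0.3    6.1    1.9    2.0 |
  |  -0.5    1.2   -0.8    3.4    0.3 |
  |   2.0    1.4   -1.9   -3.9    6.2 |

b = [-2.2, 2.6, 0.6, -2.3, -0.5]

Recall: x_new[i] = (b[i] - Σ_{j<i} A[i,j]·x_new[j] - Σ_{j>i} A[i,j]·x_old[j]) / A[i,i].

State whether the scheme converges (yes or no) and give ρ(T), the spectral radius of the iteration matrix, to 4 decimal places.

A = D + L + U where D = diag(-12.8, -6, 6.1, 3.4, 6.2).
T_GS = -(D+L)⁻¹U: row 0 first, T[0,2] = -(3.4)/(-12.8) = +0.2656; later rows by forward substitution.
  T[0,:] = [+0.0000  +0.2500  +0.2656  -0.1328  +0.1719]
  T[1,:] = [+0.0000  -0.0542  +0.3591  +0.0788  -0.1706]
  T[2,:] = [+0.0000  -0.1174  -0.1043  -0.2466  -0.4152]
  T[3,:] = [+0.0000  +0.0283  -0.1122  -0.1054  -0.1004]
  T[4,:] = [+0.0000  -0.0866  -0.2693  -0.1168  -0.2073]
|roots of det(T-λI)|: 0.5307, 0.1444, 0.1098, 0.1098, 0.0000.
ρ = 0.5307; 0.5307 < 1 ⇒ converges.

yes, ρ = 0.5307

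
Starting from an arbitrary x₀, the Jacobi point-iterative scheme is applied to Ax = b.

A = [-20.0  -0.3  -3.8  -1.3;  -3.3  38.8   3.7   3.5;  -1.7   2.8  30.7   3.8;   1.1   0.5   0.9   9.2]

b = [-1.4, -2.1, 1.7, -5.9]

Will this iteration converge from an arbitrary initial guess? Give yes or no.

yes

A = D + L + U where D = diag(-20, 38.8, 30.7, 9.2).
T_J = -D⁻¹(L+U): T[2,3] = -(3.8)/(30.7) = -0.1238; T[2,2] = 0.
  T[0,:] = [+0.0000  -0.0150  -0.1900  -0.0650]
  T[1,:] = [+0.0851  +0.0000  -0.0954  -0.0902]
  T[2,:] = [+0.0554  -0.0912  +0.0000  -0.1238]
  T[3,:] = [-0.1196  -0.0543  -0.0978  +0.0000]
eigenvalue magnitudes: 0.1853, 0.1027, 0.1027, 0.0120.
ρ(T) = max|λ| = 0.1853; 0.1853 < 1, so it converges for any x₀.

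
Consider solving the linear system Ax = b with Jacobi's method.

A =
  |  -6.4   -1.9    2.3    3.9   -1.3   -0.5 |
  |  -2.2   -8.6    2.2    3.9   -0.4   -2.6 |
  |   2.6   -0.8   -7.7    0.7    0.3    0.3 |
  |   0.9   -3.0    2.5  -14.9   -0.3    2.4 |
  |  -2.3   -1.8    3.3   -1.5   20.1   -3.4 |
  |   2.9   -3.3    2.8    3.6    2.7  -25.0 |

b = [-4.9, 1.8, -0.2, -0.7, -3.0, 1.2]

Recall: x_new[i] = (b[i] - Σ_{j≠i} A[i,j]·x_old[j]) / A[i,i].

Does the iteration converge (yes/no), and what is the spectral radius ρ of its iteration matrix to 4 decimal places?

yes, ρ = 0.5213

Diagonal D = diag(-6.4, -8.6, -7.7, -14.9, 20.1, -25); L, U strict lower/upper.
Jacobi T = -D⁻¹(L+U): T[2,3] = -(0.7)/(-7.7) = +0.0909; T[2,2] = 0.
  T[0,:] = [+0.0000, -0.2969, +0.3594, +0.6094, -0.2031, -0.0781]
  T[1,:] = [-0.2558, +0.0000, +0.2558, +0.4535, -0.0465, -0.3023]
  T[2,:] = [+0.3377, -0.1039, +0.0000, +0.0909, +0.0390, +0.0390]
  T[3,:] = [+0.0604, -0.2013, +0.1678, +0.0000, -0.0201, +0.1611]
  T[4,:] = [+0.1144, +0.0896, -0.1642, +0.0746, +0.0000, +0.1692]
  T[5,:] = [+0.1160, -0.1320, +0.1120, +0.1440, +0.1080, +0.0000]
|λ(T)| sorted: 0.5213, 0.3462, 0.3462, 0.2413, 0.1270, 0.0761.
ρ(T) = max|λ| = 0.5213; 0.5213 < 1, so it converges for any x₀.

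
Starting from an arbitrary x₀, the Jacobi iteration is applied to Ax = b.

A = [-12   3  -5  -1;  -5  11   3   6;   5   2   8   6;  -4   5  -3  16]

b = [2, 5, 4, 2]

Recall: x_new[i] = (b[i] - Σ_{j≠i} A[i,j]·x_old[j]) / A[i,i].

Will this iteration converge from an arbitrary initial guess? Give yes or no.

Split A = D + L + U, D = diag(-12, 11, 8, 16).
Jacobi T = -D⁻¹(L+U): T[2,3] = -(6)/(8) = -0.7500; T[2,2] = 0.
  T[0,:] = [+0.0000 +0.2500 -0.4167 -0.0833]
  T[1,:] = [+0.4545 +0.0000 -0.2727 -0.5455]
  T[2,:] = [-0.6250 -0.2500 +0.0000 -0.7500]
  T[3,:] = [+0.2500 -0.3125 +0.1875 +0.0000]
|roots of det(T-λI)|: 0.7186, 0.5425, 0.5425, 0.2393.
ρ(T) = max|λ| = 0.7186; 0.7186 < 1 ⇒ converges.

yes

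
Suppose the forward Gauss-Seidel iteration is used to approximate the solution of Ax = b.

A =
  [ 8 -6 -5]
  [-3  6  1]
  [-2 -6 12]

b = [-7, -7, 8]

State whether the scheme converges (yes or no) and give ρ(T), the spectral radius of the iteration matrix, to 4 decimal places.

yes, ρ = 0.5113

Let D = diag(8, 6, 12); L, U the strict triangles.
T_GS = -(D+L)⁻¹U: row 0 first, T[0,2] = -(-5)/(8) = +0.6250; later rows by forward substitution.
  T[0,:] = [+0.0000  +0.7500  +0.6250]
  T[1,:] = [+0.0000  +0.3750  +0.1458]
  T[2,:] = [+0.0000  +0.3125  +0.1771]
|λ(T)| sorted: 0.5113, 0.0407, 0.0000.
ρ = 0.5113; 0.5113 < 1: convergent.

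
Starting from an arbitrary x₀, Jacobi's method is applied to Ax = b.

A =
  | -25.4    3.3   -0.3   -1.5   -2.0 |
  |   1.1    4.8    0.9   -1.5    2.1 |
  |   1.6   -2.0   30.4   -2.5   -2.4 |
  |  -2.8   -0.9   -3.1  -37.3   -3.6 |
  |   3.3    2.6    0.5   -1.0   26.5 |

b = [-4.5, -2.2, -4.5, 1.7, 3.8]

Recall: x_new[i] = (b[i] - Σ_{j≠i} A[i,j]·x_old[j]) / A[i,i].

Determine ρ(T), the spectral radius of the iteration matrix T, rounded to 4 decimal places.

Write A = D+L+U with D = diag(-25.4, 4.8, 30.4, -37.3, 26.5).
Jacobi: T = -D⁻¹(L+U), T[4,0] = -(3.3)/(26.5) = -0.1245; T[4,4] = 0.
  T[0,:] = [+0.0000, +0.1299, -0.0118, -0.0591, -0.0787]
  T[1,:] = [-0.2292, +0.0000, -0.1875, +0.3125, -0.4375]
  T[2,:] = [-0.0526, +0.0658, +0.0000, +0.0822, +0.0789]
  T[3,:] = [-0.0751, -0.0241, -0.0831, +0.0000, -0.0965]
  T[4,:] = [-0.1245, -0.0981, -0.0189, +0.0377, +0.0000]
|λ(T)| sorted: 0.2310, 0.1943, 0.1943, 0.0891, 0.0891.
spectral radius ρ = 0.2310; 0.2310 < 1: convergent.

0.2310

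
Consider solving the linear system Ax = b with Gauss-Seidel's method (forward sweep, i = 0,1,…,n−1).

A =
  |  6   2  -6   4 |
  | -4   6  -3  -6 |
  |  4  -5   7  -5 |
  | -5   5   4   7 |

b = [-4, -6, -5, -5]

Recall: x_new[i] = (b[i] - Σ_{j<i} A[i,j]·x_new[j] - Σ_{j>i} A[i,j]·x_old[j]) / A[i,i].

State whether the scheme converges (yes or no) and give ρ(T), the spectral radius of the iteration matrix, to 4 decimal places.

no, ρ = 1.5320

A = D + L + U where D = diag(6, 6, 7, 7).
Gauss-Seidel: T = -(D+L)⁻¹U, row 0 first, T[0,1] = -(2)/(6) = -0.3333; later rows by forward substitution.
  T[0,:] = [+0.0000  -0.3333  +1.0000  -0.6667]
  T[1,:] = [+0.0000  -0.2222  +1.1667  +0.5556]
  T[2,:] = [+0.0000  +0.0317  +0.2619  +1.4921]
  T[3,:] = [+0.0000  -0.0975  -0.2687  -1.7256]
|λ(T)| sorted: 1.5320, 0.2356, 0.2356, 0.0000.
ρ = 1.5320; 1.5320 > 1 ⇒ diverges.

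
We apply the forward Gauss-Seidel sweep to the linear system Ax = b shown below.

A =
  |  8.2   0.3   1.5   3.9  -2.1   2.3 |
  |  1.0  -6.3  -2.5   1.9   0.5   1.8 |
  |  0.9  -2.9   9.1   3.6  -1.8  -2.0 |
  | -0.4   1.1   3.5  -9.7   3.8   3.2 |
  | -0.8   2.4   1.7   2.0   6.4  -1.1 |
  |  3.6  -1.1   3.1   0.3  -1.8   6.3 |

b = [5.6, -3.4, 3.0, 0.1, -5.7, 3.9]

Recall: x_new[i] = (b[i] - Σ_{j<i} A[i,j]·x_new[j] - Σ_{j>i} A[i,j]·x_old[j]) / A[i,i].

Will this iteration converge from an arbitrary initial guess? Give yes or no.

A = D + L + U where D = diag(8.2, -6.3, 9.1, -9.7, 6.4, 6.3).
GS T = -(D+L)⁻¹U: row 0 first, T[0,3] = -(3.9)/(8.2) = -0.4756; later rows by forward substitution.
  T[0,:] = [+0.0000, -0.0366, -0.1829, -0.4756, +0.2561, -0.2805]
  T[1,:] = [+0.0000, -0.0058, -0.4259, +0.2261, +0.1200, +0.2412]
  T[2,:] = [+0.0000, +0.0018, -0.1176, -0.2765, +0.2107, +0.3244]
  T[3,:] = [+0.0000, +0.0015, -0.0832, -0.0545, +0.4708, +0.4859]
  T[4,:] = [+0.0000, -0.0033, +0.1941, -0.0537, -0.2161, -0.1916]
  T[5,:] = [+0.0000, +0.0180, +0.1475, +0.4346, -0.3132, -0.0351]
|roots of det(T-λI)|: 0.8296, 0.4037, 0.1802, 0.1802, 0.0203, 0.0000.
spectral radius ρ = 0.8296; 0.8296 < 1 ⇒ converges.

yes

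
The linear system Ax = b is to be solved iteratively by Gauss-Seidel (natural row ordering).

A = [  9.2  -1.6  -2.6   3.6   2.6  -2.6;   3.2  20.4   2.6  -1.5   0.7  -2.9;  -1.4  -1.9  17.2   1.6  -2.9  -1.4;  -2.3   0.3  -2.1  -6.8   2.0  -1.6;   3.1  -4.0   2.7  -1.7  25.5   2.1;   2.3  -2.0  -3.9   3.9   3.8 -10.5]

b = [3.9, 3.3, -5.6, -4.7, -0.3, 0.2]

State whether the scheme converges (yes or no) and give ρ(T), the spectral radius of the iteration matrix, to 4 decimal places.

Split A = D + L + U, D = diag(9.2, 20.4, 17.2, -6.8, 25.5, -10.5).
T_GS = -(D+L)⁻¹U: row 0 first, T[0,5] = -(-2.6)/(9.2) = +0.2826; later rows by forward substitution.
  T[0,:] = [+0.0000, +0.1739, +0.2826, -0.3913, -0.2826, +0.2826]
  T[1,:] = [+0.0000, -0.0273, -0.1718, +0.1349, +0.0100, +0.0978]
  T[2,:] = [+0.0000, +0.0111, +0.0040, -0.1100, +0.1467, +0.1152]
  T[3,:] = [+0.0000, -0.0635, -0.1044, +0.1723, +0.3448, -0.3621]
  T[4,:] = [+0.0000, -0.0308, -0.0687, +0.0919, +0.0434, -0.1377]
  T[5,:] = [+0.0000, +0.0044, +0.0295, +0.0267, +0.0255, -0.1839]
|eigenvalues of T|: 0.2451, 0.1793, 0.0769, 0.0769, 0.0421, 0.0000.
ρ(T) = max|λ| = 0.2451; 0.2451 < 1 ⇒ converges.

yes, ρ = 0.2451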